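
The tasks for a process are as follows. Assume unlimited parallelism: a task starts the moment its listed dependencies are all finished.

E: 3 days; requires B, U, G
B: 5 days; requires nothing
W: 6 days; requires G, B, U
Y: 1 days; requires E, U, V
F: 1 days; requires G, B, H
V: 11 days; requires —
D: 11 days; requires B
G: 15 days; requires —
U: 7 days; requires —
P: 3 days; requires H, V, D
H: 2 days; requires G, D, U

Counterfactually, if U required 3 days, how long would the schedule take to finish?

Critical path before the change: B→D→H→P = 5+11+2+3 = 21 giving 21 days.
U is off the critical path — its longest chain is 13 days, giving 8 of slack.
That remains the longest chain; total 21 days.

21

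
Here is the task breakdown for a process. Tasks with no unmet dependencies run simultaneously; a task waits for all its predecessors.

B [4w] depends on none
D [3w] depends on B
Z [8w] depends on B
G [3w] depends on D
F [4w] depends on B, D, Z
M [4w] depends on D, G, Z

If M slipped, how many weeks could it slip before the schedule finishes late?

B→Z→F = 4+8+4 = 16 sets the makespan at 16 weeks.
The longest chain containing M totals 16 weeks.
Slack of M = 12 − 12 = 0 weeks.

0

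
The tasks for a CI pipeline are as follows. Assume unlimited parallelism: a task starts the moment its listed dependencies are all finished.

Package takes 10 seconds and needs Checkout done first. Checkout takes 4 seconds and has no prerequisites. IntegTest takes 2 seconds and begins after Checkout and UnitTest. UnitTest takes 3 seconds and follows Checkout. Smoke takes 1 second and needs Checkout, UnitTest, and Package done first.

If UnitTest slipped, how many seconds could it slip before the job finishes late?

6

Critical path: Checkout→Package→Smoke = 4+10+1 = 15, so the finish is 15 seconds.
UnitTest finishes as early as 7 and must finish by 13.
Slack of UnitTest = 10 − 4 = 6 seconds.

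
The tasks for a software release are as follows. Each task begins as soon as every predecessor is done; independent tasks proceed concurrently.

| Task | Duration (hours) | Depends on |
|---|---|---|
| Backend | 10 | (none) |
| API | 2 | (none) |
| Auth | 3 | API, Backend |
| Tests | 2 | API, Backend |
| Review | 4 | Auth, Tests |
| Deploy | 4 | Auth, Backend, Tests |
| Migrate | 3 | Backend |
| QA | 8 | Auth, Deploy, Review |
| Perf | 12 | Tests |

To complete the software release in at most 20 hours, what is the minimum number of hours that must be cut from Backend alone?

Current finish: 25 hours; target: 20.
Backend is on every critical path, so each hour cut from Backend cuts the finish by one (this holds down to a finish of 17).
Need 25 − 20 = 5 hours off Backend → Backend becomes 5 hours, finish becomes 20.

5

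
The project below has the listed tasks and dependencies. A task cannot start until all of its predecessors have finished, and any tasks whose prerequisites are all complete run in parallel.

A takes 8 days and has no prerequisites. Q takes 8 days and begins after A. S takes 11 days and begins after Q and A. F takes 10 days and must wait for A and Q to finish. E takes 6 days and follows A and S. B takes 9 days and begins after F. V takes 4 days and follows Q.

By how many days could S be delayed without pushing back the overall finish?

Critical path: A→Q→F→B = 8+8+10+9 = 35, so the finish is 35 days.
Longest path through S: 33 days (earliest finish 27, latest finish 29).
So S can slip 29 − 27 = 2 days.

2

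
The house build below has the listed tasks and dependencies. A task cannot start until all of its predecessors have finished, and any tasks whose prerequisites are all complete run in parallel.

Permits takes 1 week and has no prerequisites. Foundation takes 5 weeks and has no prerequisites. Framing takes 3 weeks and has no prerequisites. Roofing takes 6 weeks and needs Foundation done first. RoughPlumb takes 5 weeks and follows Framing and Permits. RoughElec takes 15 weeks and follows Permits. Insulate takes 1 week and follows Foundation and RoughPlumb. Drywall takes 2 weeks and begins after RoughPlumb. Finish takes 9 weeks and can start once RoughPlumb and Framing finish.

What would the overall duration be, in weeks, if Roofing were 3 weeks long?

The binding path is Framing→RoughPlumb→Finish = 3+5+9 = 17; finish at 17 weeks.
Roofing is off the critical path — its longest chain is 11 weeks, giving 6 of slack.
No other chain overtakes it, so the finish is 17 weeks.

17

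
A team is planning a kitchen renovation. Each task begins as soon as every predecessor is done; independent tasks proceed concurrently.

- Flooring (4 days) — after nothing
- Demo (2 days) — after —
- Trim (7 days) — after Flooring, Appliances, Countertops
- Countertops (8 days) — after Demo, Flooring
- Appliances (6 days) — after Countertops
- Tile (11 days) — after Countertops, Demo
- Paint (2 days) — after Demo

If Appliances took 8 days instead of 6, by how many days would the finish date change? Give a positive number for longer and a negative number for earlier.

Actual critical path: Flooring→Countertops→Appliances→Trim = 4+8+6+7 = 25 ⇒ 25 days.
Appliances lies on that path, so at 8 days the path becomes 27 days.
That remains the longest chain; total 27 days.
Change in finish: 27 − 25 = +2 days.

2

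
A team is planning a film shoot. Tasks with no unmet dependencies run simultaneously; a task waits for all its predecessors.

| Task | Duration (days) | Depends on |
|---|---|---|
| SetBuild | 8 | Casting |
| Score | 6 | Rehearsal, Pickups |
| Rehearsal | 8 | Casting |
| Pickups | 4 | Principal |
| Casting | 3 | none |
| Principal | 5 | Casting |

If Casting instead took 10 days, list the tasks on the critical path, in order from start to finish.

Casting, Principal, Pickups, Score

The binding path is Casting→Principal→Pickups→Score = 3+5+4+6 = 18; finish at 18 days.
Since Casting is critical, the +7 change carries straight to that chain (now 25 days).
No other chain overtakes it, so the finish is 25 days.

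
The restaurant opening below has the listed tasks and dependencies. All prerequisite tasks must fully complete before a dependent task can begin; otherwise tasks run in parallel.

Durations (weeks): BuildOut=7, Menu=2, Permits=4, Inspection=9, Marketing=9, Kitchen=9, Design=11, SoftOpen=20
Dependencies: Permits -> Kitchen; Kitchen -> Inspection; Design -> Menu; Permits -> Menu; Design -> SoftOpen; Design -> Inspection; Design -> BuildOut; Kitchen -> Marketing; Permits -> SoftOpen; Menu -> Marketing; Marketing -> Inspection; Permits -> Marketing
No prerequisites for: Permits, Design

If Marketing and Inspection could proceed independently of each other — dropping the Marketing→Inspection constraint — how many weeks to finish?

Before: longest chain Permits→Kitchen→Marketing→Inspection = 4+9+9+9 = 31, finish 31.
Without Marketing→Inspection, Inspection's earliest start moves from 22 to 13.
After: Design→SoftOpen = 11+20 = 31 → 31 weeks.

31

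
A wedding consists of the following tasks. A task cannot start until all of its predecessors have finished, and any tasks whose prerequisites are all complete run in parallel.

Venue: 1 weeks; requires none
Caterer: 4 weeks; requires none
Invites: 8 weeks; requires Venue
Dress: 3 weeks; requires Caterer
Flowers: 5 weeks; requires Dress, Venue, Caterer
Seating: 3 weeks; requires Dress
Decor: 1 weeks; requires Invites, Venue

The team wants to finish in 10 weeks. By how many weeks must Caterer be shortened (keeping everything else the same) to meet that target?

2

Current finish: 12 weeks; target: 10.
Caterer is on every critical path, so each week cut from Caterer cuts the finish by one (this holds down to a finish of 10).
Need 12 − 10 = 2 weeks off Caterer → Caterer becomes 2 weeks, finish becomes 10.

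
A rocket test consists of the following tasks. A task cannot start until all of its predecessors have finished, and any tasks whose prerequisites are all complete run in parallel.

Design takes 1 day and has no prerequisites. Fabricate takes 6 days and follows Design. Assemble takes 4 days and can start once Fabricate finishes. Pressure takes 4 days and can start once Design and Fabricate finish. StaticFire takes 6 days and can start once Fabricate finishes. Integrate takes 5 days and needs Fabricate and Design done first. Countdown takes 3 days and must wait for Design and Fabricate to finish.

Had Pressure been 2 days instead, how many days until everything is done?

13

Baseline: Design→Fabricate→StaticFire = 1+6+6 = 13 → 13 days.
Pressure has 2 days of float (longest path through it is 11).
The critical path is still Design→Fabricate→StaticFire; finish is now 13 days.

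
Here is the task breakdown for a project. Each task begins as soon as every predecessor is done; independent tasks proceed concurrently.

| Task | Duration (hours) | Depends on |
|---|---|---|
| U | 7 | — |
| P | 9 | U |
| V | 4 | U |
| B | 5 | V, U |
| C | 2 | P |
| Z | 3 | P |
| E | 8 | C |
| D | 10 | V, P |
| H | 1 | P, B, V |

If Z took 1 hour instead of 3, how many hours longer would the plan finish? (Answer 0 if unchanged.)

0

Critical path before the change: U→P→C→E = 7+9+2+8 = 26 giving 26 hours.
Z is off the critical path — its longest chain is 19 hours, giving 7 of slack.
That remains the longest chain; total 26 hours.
Change in finish: 26 − 26 = +0 hours.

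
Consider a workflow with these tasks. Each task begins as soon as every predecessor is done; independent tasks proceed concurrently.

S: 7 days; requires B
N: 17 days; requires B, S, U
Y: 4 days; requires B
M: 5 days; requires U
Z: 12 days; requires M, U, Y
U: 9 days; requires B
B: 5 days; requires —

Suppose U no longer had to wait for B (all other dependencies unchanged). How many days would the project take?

29

With the dependency in place, B→U→M→Z = 5+9+5+12 = 31 sets the finish at 31 days.
Without B→U, U's earliest start moves from 5 to 0.
The longest chain is now B→S→N = 5+7+17 = 29, so the project takes 29 days.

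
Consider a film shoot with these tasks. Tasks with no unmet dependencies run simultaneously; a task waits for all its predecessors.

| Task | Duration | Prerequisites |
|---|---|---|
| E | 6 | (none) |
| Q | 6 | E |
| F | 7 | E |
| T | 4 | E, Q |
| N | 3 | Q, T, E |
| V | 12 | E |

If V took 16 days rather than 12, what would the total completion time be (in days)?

22

Critical path before the change: E→Q→T→N = 6+6+4+3 = 19 giving 19 days.
V has 1 day of float (longest path through it is 18).
Now E→V = 6+16 = 22 is longest, so the finish becomes 22 days.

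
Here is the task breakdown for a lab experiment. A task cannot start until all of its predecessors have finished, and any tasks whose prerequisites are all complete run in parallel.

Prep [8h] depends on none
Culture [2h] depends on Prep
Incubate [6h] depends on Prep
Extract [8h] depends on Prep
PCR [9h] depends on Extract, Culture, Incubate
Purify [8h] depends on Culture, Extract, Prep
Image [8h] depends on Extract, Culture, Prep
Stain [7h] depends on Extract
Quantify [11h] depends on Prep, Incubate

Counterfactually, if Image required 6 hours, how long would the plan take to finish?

The binding path is Prep→Incubate→Quantify = 8+6+11 = 25; finish at 25 hours.
Image is off the critical path — its longest chain is 24 hours, giving 1 of slack.
The critical path is still Prep→Incubate→Quantify; finish is now 25 hours.

25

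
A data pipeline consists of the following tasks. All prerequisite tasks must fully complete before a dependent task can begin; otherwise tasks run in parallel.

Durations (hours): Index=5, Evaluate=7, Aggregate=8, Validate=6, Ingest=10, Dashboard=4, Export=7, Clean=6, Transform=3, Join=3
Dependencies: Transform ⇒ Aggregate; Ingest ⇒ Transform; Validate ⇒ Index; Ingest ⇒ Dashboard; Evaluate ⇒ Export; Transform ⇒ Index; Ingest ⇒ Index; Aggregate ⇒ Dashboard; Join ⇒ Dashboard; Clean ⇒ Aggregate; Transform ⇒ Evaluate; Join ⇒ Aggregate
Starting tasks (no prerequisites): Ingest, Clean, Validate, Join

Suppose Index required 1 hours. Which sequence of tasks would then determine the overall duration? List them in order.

Ingest, Transform, Evaluate, Export

Critical path before the change: Ingest→Transform→Evaluate→Export = 10+3+7+7 = 27 giving 27 hours.
Index has 9 hours of float (longest path through it is 18).
That remains the longest chain; total 27 hours.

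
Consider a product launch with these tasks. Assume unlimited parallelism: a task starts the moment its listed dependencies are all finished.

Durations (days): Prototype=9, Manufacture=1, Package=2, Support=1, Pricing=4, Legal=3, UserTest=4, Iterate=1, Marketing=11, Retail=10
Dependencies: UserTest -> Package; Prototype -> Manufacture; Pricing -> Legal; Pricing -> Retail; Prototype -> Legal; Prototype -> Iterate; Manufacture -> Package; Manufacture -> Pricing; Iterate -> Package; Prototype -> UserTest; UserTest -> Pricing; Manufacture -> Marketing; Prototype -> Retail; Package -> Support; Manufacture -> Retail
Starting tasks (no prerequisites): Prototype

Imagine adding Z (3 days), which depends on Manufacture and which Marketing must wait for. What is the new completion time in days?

27

Originally the schedule takes 27 days.
With Z inserted, Marketing now waits for max(Manufacture, Z).
New critical path: Prototype→UserTest→Pricing→Retail = 9+4+4+10 = 27 ⇒ 27 days.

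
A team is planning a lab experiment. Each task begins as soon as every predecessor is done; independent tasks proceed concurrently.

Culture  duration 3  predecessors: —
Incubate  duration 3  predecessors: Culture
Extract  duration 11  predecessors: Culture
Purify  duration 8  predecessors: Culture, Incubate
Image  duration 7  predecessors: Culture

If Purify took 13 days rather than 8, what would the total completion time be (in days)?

Baseline: Culture→Incubate→Purify = 3+3+8 = 14 → 14 days.
Purify lies on that path, so at 13 days the path becomes 19 days.
No other chain overtakes it, so the finish is 19 days.

19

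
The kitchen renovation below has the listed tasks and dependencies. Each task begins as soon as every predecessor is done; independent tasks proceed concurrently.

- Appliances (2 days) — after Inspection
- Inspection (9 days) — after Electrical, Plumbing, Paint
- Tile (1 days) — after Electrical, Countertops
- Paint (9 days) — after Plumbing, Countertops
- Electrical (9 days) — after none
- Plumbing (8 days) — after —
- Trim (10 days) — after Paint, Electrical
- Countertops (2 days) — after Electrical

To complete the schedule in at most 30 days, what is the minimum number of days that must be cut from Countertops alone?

1

Current finish: 31 days; target: 30.
Countertops is on every critical path, so each day cut from Countertops cuts the finish by one (this holds down to a finish of 30).
Need 31 − 30 = 1 day off Countertops → Countertops becomes 1 day, finish becomes 30.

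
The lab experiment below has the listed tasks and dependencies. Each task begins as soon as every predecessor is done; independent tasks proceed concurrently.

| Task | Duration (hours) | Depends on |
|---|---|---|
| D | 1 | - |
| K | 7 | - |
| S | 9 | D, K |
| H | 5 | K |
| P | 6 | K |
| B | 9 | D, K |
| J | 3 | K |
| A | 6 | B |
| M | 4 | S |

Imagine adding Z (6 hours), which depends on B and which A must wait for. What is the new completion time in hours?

28

Originally the project takes 22 hours.
With Z inserted, A now waits for max(B, Z).
New critical path: K→B→Z→A = 7+9+6+6 = 28 ⇒ 28 hours.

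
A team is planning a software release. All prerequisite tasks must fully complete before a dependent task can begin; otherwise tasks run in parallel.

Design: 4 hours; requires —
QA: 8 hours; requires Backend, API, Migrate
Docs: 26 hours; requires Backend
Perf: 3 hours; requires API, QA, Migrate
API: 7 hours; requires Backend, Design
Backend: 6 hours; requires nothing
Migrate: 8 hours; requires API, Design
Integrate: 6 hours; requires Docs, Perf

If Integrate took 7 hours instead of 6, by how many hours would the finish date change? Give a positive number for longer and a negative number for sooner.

As given, the longest chain is Backend→API→Migrate→QA→Perf→Integrate = 6+7+8+8+3+6 = 38, so the finish is 38 hours.
Integrate is on the critical path; changing it to 7 makes that path 39 hours.
That remains the longest chain; total 39 hours.
Change in finish: 39 − 38 = +1 hours.

1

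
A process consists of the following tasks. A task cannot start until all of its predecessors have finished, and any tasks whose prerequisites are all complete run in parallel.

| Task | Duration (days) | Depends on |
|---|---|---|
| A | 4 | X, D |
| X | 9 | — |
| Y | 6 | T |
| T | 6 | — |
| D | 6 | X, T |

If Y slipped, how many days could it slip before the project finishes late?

Critical path: X→D→A = 9+6+4 = 19, so the finish is 19 days.
Longest path through Y: 12 days (earliest finish 12, latest finish 19).
Slack of Y = 13 − 6 = 7 days.

7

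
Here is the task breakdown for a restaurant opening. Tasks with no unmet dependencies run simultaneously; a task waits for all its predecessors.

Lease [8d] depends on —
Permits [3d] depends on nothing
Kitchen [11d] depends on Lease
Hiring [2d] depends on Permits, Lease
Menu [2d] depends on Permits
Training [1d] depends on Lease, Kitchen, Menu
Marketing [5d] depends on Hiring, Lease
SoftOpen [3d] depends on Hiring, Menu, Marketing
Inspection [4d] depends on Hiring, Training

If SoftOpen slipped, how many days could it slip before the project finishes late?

Lease→Kitchen→Training→Inspection = 8+11+1+4 = 24 sets the makespan at 24 days.
Longest path through SoftOpen: 18 days (earliest finish 18, latest finish 24).
So SoftOpen can slip 24 − 18 = 6 days.

6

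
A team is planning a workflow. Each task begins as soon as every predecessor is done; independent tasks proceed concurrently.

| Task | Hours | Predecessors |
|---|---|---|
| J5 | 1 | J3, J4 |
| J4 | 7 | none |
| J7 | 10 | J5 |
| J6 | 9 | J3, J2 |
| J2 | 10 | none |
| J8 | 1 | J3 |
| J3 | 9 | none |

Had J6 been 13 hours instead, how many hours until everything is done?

As given, the longest chain is J3→J5→J7 = 9+1+10 = 20, so the finish is 20 hours.
J6 is off the critical path — its longest chain is 19 hours, giving 1 of slack.
New critical path: J2→J6 = 10+13 = 23 ⇒ 23 hours.

23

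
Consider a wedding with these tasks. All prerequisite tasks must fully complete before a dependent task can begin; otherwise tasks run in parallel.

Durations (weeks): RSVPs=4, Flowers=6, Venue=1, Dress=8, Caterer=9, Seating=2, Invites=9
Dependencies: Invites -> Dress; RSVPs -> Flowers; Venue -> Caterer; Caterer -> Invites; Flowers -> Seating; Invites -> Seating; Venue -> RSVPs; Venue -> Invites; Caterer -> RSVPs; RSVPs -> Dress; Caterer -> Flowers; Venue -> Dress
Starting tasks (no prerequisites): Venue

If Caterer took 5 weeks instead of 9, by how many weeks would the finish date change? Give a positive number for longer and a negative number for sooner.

-4

Baseline: Venue→Caterer→Invites→Dress = 1+9+9+8 = 27 → 27 weeks.
Since Caterer is critical, the -4 change carries straight to that chain (now 23 weeks).
No other chain overtakes it, so the finish is 23 weeks.
Change in finish: 23 − 27 = -4 weeks.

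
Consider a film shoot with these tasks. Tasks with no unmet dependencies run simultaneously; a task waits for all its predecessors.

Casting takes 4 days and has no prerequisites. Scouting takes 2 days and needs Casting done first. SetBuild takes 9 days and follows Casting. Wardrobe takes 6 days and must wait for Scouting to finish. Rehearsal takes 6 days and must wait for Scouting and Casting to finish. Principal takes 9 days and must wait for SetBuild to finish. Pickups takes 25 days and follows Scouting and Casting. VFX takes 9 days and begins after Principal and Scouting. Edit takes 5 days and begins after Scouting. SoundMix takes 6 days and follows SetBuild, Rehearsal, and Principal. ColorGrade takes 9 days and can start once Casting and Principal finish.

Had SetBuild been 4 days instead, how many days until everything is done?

Actual critical path: Casting→SetBuild→Principal→VFX = 4+9+9+9 = 31 ⇒ 31 days.
SetBuild is on the critical path; changing it to 4 makes that path 26 days.
New critical path: Casting→Scouting→Pickups = 4+2+25 = 31 ⇒ 31 days.

31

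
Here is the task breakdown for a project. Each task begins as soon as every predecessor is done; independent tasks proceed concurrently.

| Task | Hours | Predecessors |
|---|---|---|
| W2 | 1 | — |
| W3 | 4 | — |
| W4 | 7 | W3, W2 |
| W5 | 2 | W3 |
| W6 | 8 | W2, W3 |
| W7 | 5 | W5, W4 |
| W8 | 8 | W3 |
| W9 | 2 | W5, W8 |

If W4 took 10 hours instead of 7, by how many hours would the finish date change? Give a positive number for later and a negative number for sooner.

3

Actual critical path: W3→W4→W7 = 4+7+5 = 16 ⇒ 16 hours.
W4 is on the critical path; changing it to 10 makes that path 19 hours.
That remains the longest chain; total 19 hours.
Change in finish: 19 − 16 = +3 hours.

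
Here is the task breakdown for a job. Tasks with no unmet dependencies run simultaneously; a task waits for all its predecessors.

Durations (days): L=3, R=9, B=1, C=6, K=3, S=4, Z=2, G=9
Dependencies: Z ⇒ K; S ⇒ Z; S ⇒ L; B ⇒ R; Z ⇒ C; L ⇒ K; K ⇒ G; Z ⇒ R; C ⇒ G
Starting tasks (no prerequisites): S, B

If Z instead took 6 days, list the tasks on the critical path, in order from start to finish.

The binding path is S→Z→C→G = 4+2+6+9 = 21; finish at 21 days.
Z is on the critical path; changing it to 6 makes that path 25 days.
No other chain overtakes it, so the finish is 25 days.

S, Z, C, G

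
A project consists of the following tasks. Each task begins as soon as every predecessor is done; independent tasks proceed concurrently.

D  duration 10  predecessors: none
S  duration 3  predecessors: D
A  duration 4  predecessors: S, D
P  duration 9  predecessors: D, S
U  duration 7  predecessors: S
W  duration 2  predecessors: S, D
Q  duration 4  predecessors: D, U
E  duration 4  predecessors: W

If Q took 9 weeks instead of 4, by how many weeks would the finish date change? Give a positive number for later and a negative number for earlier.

Critical path before the change: D→S→U→Q = 10+3+7+4 = 24 giving 24 weeks.
Q lies on that path, so at 9 weeks the path becomes 29 weeks.
That remains the longest chain; total 29 weeks.
Change in finish: 29 − 24 = +5 weeks.

5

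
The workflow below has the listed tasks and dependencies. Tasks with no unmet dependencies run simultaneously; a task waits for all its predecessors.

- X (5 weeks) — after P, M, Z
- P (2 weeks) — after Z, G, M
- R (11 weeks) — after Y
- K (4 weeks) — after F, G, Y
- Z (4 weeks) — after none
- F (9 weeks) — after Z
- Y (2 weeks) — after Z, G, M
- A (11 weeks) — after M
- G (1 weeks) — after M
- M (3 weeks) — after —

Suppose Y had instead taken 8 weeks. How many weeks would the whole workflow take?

As given, the longest chain is M→G→Y→R = 3+1+2+11 = 17, so the finish is 17 weeks.
Since Y is critical, the +6 change carries straight to that chain (now 23 weeks).
That remains the longest chain; total 23 weeks.

23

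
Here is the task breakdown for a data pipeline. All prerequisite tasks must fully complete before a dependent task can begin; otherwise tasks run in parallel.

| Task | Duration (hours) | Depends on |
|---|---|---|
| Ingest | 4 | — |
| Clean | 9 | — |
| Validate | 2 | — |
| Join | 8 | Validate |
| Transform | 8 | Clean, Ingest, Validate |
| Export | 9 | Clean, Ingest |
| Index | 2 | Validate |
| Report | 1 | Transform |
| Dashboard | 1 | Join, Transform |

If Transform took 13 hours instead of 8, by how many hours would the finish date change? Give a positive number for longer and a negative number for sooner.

5

The binding path is Clean→Transform→Report = 9+8+1 = 18; finish at 18 hours.
Since Transform is critical, the +5 change carries straight to that chain (now 23 hours).
No other chain overtakes it, so the finish is 23 hours.
Change in finish: 23 − 18 = +5 hours.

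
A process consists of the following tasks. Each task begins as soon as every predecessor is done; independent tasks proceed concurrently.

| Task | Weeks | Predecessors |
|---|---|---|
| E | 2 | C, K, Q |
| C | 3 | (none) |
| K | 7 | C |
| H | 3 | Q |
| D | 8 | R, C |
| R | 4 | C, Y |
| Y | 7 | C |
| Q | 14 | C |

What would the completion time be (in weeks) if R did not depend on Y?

Original critical path: C→Y→R→D = 3+7+4+8 = 22 ⇒ 22 weeks.
Without Y→R, R's earliest start moves from 10 to 3.
After: C→Q→H = 3+14+3 = 20 → 20 weeks.

20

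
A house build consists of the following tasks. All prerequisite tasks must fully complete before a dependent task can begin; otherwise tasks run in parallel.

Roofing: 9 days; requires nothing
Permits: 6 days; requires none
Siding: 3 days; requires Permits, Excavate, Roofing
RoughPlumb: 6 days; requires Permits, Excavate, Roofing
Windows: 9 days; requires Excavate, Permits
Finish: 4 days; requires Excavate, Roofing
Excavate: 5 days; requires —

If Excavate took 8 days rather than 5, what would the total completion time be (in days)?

Actual critical path: Permits→Windows = 6+9 = 15 ⇒ 15 days.
The longest path through Excavate is only 14 days, so Excavate has float 1.
The binding chain switches to Excavate→Windows = 8+9 = 17; finish 17 days.

17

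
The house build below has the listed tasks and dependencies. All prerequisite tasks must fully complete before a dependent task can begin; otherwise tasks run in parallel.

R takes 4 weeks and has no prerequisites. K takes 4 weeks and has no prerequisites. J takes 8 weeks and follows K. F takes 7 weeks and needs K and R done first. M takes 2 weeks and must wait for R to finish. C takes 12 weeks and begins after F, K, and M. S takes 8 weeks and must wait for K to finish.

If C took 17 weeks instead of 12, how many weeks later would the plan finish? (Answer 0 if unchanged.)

5

As given, the longest chain is R→F→C = 4+7+12 = 23, so the finish is 23 weeks.
C is on the critical path; changing it to 17 makes that path 28 weeks.
That remains the longest chain; total 28 weeks.
Change in finish: 28 − 23 = +5 weeks.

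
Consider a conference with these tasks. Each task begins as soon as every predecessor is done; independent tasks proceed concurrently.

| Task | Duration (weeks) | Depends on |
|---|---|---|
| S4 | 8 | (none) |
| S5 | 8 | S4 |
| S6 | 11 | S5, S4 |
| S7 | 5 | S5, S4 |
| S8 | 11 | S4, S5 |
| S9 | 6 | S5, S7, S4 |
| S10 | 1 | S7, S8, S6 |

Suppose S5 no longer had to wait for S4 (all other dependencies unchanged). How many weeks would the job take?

20

With the dependency in place, S4→S5→S6→S10 = 8+8+11+1 = 28 sets the finish at 28 weeks.
Without S4→S5, S5's earliest start moves from 8 to 0.
After: S4→S6→S10 = 8+11+1 = 20 → 20 weeks.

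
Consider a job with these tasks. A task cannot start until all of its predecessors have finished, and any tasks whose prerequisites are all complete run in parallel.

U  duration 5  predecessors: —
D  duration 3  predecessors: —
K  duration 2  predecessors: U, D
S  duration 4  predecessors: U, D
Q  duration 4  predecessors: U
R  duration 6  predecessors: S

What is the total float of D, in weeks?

The longest chain is U→S→R = 5+4+6 = 15; overall finish 15 weeks.
Longest path through D: 13 weeks (earliest finish 3, latest finish 5).
So D can slip 5 − 3 = 2 weeks.

2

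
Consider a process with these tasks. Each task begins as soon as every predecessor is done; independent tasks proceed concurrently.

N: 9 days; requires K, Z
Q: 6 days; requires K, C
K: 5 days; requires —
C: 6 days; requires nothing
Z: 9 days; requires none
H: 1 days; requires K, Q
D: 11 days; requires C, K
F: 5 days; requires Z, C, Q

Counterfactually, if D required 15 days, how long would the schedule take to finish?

21

Actual critical path: Z→N = 9+9 = 18 ⇒ 18 days.
The longest path through D is only 17 days, so D has float 1.
New critical path: C→D = 6+15 = 21 ⇒ 21 days.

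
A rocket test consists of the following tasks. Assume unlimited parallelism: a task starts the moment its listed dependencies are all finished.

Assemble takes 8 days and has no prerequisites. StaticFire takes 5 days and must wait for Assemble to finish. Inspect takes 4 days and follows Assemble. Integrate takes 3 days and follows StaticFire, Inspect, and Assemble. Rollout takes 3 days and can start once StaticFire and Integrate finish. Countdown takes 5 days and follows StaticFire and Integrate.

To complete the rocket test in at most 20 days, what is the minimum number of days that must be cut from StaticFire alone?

1

Current finish: 21 days; target: 20.
StaticFire is on every critical path, so each day cut from StaticFire cuts the finish by one (this holds down to a finish of 20).
Need 21 − 20 = 1 day off StaticFire → StaticFire becomes 4 days, finish becomes 20.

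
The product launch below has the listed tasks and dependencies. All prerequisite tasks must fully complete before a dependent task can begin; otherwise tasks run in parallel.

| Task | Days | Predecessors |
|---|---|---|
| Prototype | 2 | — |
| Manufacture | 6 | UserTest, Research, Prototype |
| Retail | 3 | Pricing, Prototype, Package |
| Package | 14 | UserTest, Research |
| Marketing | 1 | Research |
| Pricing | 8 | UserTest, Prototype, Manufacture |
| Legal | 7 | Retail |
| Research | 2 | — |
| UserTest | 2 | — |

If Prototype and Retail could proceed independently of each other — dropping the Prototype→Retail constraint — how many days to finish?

Original critical path: Research→Manufacture→Pricing→Retail→Legal = 2+6+8+3+7 = 26 ⇒ 26 days.
Dropping Prototype→Retail doesn't change Retail's earliest start (16); another predecessor still binds.
The longest chain is now Research→Manufacture→Pricing→Retail→Legal = 2+6+8+3+7 = 26, so the plan takes 26 days.

26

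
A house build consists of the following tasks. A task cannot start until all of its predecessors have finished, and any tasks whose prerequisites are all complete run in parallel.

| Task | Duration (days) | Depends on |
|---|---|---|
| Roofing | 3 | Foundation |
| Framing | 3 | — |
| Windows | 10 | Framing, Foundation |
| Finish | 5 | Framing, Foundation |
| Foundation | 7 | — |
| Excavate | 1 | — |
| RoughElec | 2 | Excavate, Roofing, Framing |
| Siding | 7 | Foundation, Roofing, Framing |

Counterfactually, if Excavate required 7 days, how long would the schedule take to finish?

17

As given, the longest chain is Foundation→Roofing→Siding = 7+3+7 = 17, so the finish is 17 days.
Excavate has 14 days of float (longest path through it is 3).
No other chain overtakes it, so the finish is 17 days.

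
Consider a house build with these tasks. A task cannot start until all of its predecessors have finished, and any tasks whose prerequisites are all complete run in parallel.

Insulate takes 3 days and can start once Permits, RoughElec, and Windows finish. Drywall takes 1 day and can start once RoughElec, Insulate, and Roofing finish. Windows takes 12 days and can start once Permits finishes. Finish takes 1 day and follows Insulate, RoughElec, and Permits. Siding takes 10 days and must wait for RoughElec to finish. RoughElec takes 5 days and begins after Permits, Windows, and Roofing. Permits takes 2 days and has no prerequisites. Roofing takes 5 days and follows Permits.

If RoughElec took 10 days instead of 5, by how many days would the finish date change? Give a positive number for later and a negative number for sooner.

Baseline: Permits→Windows→RoughElec→Siding = 2+12+5+10 = 29 → 29 days.
RoughElec is on the critical path; changing it to 10 makes that path 34 days.
That remains the longest chain; total 34 days.
Change in finish: 34 − 29 = +5 days.

5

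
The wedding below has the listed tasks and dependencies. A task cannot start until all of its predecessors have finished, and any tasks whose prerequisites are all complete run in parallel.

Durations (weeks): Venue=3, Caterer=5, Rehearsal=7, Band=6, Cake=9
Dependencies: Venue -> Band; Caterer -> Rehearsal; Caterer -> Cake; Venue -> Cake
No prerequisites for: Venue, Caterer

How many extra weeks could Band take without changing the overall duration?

5

Caterer→Cake = 5+9 = 14 sets the makespan at 14 weeks.
The longest chain containing Band totals 9 weeks.
Float = 14 − 9 = 5.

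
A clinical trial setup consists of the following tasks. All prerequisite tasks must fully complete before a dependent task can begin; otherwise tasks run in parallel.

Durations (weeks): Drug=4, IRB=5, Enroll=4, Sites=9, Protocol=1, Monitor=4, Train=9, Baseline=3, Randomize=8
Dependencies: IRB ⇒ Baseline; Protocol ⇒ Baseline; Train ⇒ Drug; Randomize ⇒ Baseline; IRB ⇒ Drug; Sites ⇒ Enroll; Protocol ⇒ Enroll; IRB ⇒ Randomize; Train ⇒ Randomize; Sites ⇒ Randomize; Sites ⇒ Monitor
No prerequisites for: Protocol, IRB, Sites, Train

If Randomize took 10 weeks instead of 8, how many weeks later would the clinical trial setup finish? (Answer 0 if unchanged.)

2

Baseline: Sites→Randomize→Baseline = 9+8+3 = 20 → 20 weeks.
Randomize is on the critical path; changing it to 10 makes that path 22 weeks.
That remains the longest chain; total 22 weeks.
Change in finish: 22 − 20 = +2 weeks.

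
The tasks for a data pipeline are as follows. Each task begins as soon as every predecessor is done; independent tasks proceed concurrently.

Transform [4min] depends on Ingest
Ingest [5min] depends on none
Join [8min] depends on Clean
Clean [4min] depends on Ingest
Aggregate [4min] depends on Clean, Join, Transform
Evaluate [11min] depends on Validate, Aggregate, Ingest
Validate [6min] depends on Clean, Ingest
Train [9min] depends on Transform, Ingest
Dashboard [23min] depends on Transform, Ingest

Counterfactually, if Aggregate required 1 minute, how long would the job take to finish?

Actual critical path: Ingest→Clean→Join→Aggregate→Evaluate = 5+4+8+4+11 = 32 ⇒ 32 minutes.
Aggregate is on the critical path; changing it to 1 makes that path 29 minutes.
Now Ingest→Transform→Dashboard = 5+4+23 = 32 is longest, so the finish becomes 32 minutes.

32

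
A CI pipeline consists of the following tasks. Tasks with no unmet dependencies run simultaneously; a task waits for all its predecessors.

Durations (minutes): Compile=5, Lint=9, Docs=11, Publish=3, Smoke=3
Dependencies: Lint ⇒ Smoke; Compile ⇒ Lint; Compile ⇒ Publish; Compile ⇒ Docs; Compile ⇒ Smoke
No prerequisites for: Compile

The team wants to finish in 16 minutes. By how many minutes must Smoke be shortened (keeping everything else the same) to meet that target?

Current finish: 17 minutes; target: 16.
Smoke is on every critical path, so each minute cut from Smoke cuts the finish by one (this holds down to a finish of 16).
Need 17 − 16 = 1 minute off Smoke → Smoke becomes 2 minutes, finish becomes 16.

1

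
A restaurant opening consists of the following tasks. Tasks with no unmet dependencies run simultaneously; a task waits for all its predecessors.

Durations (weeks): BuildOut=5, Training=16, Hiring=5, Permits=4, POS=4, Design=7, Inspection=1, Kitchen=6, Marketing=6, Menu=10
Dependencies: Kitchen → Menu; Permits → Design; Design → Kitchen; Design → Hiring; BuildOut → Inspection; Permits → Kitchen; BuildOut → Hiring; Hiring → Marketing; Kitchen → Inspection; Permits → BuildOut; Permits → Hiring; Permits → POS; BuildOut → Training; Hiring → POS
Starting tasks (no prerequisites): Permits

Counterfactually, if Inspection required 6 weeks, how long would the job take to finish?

Actual critical path: Permits→Design→Kitchen→Menu = 4+7+6+10 = 27 ⇒ 27 weeks.
The longest path through Inspection is only 18 weeks, so Inspection has float 9.
The critical path is still Permits→Design→Kitchen→Menu; finish is now 27 weeks.

27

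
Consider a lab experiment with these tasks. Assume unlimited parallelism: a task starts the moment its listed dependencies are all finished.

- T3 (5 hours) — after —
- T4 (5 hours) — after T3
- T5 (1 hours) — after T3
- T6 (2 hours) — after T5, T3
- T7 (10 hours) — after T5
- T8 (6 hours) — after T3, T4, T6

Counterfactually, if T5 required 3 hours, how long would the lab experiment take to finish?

As given, the longest chain is T3→T5→T7 = 5+1+10 = 16, so the finish is 16 hours.
T5 is on the critical path; changing it to 3 makes that path 18 hours.
The critical path is still T3→T5→T7; finish is now 18 hours.

18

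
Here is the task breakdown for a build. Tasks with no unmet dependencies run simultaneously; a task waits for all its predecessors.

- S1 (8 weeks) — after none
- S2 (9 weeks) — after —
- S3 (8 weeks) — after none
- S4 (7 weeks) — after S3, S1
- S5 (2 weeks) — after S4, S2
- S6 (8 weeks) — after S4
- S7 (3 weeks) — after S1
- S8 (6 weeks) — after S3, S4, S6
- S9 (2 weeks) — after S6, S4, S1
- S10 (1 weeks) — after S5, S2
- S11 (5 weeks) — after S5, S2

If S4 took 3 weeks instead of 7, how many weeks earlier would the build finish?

4

The binding path is S1→S4→S6→S8 = 8+7+8+6 = 29; finish at 29 weeks.
Since S4 is critical, the -4 change carries straight to that chain (now 25 weeks).
The critical path is still S1→S4→S6→S8; finish is now 25 weeks.
Change in finish: 25 − 29 = -4 weeks.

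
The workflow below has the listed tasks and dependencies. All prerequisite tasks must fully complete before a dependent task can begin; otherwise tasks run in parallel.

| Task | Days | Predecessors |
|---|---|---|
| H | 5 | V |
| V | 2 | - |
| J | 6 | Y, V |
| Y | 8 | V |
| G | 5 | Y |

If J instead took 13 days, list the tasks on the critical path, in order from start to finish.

V, Y, J

Critical path before the change: V→Y→J = 2+8+6 = 16 giving 16 days.
J is on the critical path; changing it to 13 makes that path 23 days.
The critical path is still V→Y→J; finish is now 23 days.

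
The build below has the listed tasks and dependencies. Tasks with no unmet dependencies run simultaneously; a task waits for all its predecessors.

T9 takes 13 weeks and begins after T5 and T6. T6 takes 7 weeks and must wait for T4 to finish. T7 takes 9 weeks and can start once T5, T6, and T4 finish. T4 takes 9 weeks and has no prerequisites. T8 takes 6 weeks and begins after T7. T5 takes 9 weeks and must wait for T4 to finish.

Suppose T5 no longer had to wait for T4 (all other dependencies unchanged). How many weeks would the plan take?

Before: longest chain T4→T5→T7→T8 = 9+9+9+6 = 33, finish 33.
Without T4→T5, T5's earliest start moves from 9 to 0.
New critical path: T4→T6→T7→T8 = 9+7+9+6 = 31 ⇒ 31 weeks.

31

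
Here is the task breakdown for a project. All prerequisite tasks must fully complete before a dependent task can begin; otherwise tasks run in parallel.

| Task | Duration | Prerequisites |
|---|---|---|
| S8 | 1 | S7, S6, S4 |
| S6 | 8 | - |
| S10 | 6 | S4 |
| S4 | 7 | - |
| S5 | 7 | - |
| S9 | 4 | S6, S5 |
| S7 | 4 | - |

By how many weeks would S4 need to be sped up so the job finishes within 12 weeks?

1

Current finish: 13 weeks; target: 12.
S4 is on every critical path, so each week cut from S4 cuts the finish by one (this holds down to a finish of 12).
Need 13 − 12 = 1 week off S4 → S4 becomes 6 weeks, finish becomes 12.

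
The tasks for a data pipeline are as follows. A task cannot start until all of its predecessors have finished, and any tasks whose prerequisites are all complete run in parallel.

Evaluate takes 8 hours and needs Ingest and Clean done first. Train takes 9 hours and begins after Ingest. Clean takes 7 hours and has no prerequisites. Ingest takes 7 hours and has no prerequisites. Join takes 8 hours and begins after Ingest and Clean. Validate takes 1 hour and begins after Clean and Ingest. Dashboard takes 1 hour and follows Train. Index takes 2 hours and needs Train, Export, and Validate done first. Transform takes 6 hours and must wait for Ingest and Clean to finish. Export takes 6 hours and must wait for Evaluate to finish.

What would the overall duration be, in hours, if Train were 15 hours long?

Actual critical path: Ingest→Evaluate→Export→Index = 7+8+6+2 = 23 ⇒ 23 hours.
The longest path through Train is only 18 hours, so Train has float 5.
The binding chain switches to Ingest→Train→Index = 7+15+2 = 24; finish 24 hours.

24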